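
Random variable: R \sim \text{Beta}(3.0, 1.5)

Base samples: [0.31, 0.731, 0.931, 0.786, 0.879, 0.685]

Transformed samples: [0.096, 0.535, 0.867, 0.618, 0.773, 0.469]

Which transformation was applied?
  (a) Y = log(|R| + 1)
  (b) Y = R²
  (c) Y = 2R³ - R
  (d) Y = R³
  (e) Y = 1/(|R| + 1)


Checking option (b) Y = R²:
  R = 0.31 -> Y = 0.096 ✓
  R = 0.731 -> Y = 0.535 ✓
  R = 0.931 -> Y = 0.867 ✓
All samples match this transformation.

(b) R²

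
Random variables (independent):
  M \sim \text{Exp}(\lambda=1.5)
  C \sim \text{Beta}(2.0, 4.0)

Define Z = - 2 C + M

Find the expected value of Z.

E[Z] = 1*E[M] - 2*E[C]
E[M] = 0.66666667
E[C] = 0.33333333
E[Z] = 1*0.66666667 - 2*0.33333333 = 0

0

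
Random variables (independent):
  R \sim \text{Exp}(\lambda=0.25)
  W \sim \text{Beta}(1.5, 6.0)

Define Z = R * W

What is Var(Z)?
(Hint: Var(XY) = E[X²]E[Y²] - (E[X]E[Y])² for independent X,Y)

Var(XY) = E[X²]E[Y²] - (E[X]E[Y])²
E[R] = 4, Var(R) = 16
E[W] = 0.2, Var(W) = 0.018823529
E[R²] = 16 + 4² = 32
E[W²] = 0.018823529 + 0.2² = 0.058823529
Var(Z) = 32*0.058823529 - (4*0.2)²
= 1.8823529 - 0.64 = 1.2423529

1.2423529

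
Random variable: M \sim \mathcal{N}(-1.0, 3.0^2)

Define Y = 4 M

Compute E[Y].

For Y = 4M:
E[Y] = 4 * E[M]
E[M] = -1.0 = -1
E[Y] = 4 * (-1) = -4

-4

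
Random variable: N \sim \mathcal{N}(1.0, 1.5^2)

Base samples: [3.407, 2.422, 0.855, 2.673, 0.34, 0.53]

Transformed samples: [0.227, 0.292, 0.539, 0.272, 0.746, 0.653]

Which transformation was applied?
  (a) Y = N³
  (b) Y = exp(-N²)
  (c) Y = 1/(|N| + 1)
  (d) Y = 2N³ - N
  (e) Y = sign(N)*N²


Checking option (c) Y = 1/(|N| + 1):
  N = 3.407 -> Y = 0.227 ✓
  N = 2.422 -> Y = 0.292 ✓
  N = 0.855 -> Y = 0.539 ✓
All samples match this transformation.

(c) 1/(|N| + 1)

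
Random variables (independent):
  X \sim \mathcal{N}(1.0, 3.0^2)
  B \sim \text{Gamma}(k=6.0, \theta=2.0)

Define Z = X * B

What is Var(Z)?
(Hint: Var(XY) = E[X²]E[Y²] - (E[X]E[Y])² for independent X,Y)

Var(XY) = E[X²]E[Y²] - (E[X]E[Y])²
E[X] = 1, Var(X) = 9
E[B] = 12, Var(B) = 24
E[X²] = 9 + 1² = 10
E[B²] = 24 + 12² = 168
Var(Z) = 10*168 - (1*12)²
= 1680 - 144 = 1536

1536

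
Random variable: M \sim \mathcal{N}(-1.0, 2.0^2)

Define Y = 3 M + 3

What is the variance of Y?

For Y = aM + b: Var(Y) = a² * Var(M)
Var(M) = 2.0^2 = 4
Var(Y) = 3² * 4 = 9 * 4 = 36

36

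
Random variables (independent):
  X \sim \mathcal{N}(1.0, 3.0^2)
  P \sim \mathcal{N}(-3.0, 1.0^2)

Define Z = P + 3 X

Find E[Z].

E[Z] = 3*E[X] + 1*E[P]
E[X] = 1
E[P] = -3
E[Z] = 3*1 + 1*(-3) = 0

0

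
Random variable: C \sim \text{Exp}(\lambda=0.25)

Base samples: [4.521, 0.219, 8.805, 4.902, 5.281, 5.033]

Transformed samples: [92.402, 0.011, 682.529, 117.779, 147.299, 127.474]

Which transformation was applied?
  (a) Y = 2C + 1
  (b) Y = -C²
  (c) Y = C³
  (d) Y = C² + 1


Checking option (c) Y = C³:
  C = 4.521 -> Y = 92.402 ✓
  C = 0.219 -> Y = 0.011 ✓
  C = 8.805 -> Y = 682.529 ✓
All samples match this transformation.

(c) C³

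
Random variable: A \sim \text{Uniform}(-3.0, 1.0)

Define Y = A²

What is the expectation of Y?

Using E[X²] = Var(X) + (E[X])²:
E[A] = -1
Var(A) = (1 + 3)^2/12 = 1.3333333
E[A²] = 1.3333333 + (-1)² = 1.3333333 + 1 = 2.3333333

2.3333333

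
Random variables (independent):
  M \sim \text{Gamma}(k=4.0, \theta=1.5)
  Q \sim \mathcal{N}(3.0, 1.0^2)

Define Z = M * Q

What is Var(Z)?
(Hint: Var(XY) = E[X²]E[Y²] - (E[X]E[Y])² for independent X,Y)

Var(XY) = E[X²]E[Y²] - (E[X]E[Y])²
E[M] = 6, Var(M) = 9
E[Q] = 3, Var(Q) = 1
E[M²] = 9 + 6² = 45
E[Q²] = 1 + 3² = 10
Var(Z) = 45*10 - (6*3)²
= 450 - 324 = 126

126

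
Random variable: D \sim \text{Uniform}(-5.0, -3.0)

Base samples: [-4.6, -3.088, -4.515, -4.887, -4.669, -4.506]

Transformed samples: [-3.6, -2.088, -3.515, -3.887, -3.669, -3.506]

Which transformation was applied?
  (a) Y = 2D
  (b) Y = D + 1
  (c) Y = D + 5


Checking option (b) Y = D + 1:
  D = -4.6 -> Y = -3.6 ✓
  D = -3.088 -> Y = -2.088 ✓
  D = -4.515 -> Y = -3.515 ✓
All samples match this transformation.

(b) D + 1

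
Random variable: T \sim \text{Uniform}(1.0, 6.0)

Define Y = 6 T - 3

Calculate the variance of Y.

For Y = aT + b: Var(Y) = a² * Var(T)
Var(T) = (6 - 1)^2/12 = 2.0833333
Var(Y) = 6² * 2.0833333 = 36 * 2.0833333 = 75

75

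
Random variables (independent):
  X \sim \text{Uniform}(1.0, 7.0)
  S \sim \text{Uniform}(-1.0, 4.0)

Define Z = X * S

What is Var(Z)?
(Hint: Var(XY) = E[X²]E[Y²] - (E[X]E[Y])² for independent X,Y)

Var(XY) = E[X²]E[Y²] - (E[X]E[Y])²
E[X] = 4, Var(X) = 3
E[S] = 1.5, Var(S) = 2.0833333
E[X²] = 3 + 4² = 19
E[S²] = 2.0833333 + 1.5² = 4.3333333
Var(Z) = 19*4.3333333 - (4*1.5)²
= 82.333333 - 36 = 46.333333

46.333333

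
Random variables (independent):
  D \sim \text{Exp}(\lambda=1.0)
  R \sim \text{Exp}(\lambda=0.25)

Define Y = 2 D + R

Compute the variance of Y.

For independent RVs: Var(aX + bY) = a²Var(X) + b²Var(Y)
Var(D) = 1
Var(R) = 16
Var(Y) = 2²*1 + 1²*16
= 4*1 + 1*16 = 20

20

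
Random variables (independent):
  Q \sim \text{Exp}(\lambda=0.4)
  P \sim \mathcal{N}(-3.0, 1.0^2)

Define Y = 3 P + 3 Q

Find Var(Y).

For independent RVs: Var(aX + bY) = a²Var(X) + b²Var(Y)
Var(Q) = 6.25
Var(P) = 1
Var(Y) = 3²*6.25 + 3²*1
= 9*6.25 + 9*1 = 65.25

65.25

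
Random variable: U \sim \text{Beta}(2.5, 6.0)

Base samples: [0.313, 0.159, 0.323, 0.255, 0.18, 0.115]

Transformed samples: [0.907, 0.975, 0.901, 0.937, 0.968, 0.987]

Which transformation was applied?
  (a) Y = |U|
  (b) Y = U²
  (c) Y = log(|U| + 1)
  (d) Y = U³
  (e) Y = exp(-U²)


Checking option (e) Y = exp(-U²):
  U = 0.313 -> Y = 0.907 ✓
  U = 0.159 -> Y = 0.975 ✓
  U = 0.323 -> Y = 0.901 ✓
All samples match this transformation.

(e) exp(-U²)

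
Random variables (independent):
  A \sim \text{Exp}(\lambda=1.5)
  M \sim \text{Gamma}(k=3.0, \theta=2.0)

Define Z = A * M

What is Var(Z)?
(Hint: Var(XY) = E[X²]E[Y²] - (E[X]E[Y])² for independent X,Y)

Var(XY) = E[X²]E[Y²] - (E[X]E[Y])²
E[A] = 0.66666667, Var(A) = 0.44444444
E[M] = 6, Var(M) = 12
E[A²] = 0.44444444 + 0.66666667² = 0.88888889
E[M²] = 12 + 6² = 48
Var(Z) = 0.88888889*48 - (0.66666667*6)²
= 42.666667 - 16 = 26.666667

26.666667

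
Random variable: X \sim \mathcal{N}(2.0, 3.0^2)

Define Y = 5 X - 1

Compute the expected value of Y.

For Y = 5X - 1:
E[Y] = 5 * E[X] - 1
E[X] = 2.0 = 2
E[Y] = 5 * 2 - 1 = 9

9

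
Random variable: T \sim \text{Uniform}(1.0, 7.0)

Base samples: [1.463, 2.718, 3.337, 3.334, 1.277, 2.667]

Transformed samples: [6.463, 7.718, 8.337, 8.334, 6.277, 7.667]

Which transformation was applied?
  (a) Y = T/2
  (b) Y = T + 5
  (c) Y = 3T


Checking option (b) Y = T + 5:
  T = 1.463 -> Y = 6.463 ✓
  T = 2.718 -> Y = 7.718 ✓
  T = 3.337 -> Y = 8.337 ✓
All samples match this transformation.

(b) T + 5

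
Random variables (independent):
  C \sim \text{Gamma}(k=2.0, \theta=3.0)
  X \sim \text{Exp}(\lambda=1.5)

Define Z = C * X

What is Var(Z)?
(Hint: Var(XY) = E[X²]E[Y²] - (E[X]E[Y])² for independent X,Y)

Var(XY) = E[X²]E[Y²] - (E[X]E[Y])²
E[C] = 6, Var(C) = 18
E[X] = 0.66666667, Var(X) = 0.44444444
E[C²] = 18 + 6² = 54
E[X²] = 0.44444444 + 0.66666667² = 0.88888889
Var(Z) = 54*0.88888889 - (6*0.66666667)²
= 48 - 16 = 32

32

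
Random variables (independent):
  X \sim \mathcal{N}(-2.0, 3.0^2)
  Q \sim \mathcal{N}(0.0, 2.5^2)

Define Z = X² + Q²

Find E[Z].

E[Z] = E[X²] + E[Q²]
E[X²] = Var(X) + E[X]² = 9 + 4 = 13
E[Q²] = Var(Q) + E[Q]² = 6.25 + 0 = 6.25
E[Z] = 13 + 6.25 = 19.25

19.25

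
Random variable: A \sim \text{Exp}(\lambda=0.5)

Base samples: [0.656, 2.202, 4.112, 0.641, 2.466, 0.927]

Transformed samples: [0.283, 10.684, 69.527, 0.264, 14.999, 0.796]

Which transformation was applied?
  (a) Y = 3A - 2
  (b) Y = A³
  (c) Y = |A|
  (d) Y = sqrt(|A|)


Checking option (b) Y = A³:
  A = 0.656 -> Y = 0.283 ✓
  A = 2.202 -> Y = 10.684 ✓
  A = 4.112 -> Y = 69.527 ✓
All samples match this transformation.

(b) A³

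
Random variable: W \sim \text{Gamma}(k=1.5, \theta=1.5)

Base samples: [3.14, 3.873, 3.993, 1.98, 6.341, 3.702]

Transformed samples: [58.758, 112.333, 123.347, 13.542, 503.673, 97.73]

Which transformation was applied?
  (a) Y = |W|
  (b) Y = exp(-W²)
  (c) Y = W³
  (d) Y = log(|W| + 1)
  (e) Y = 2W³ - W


Checking option (e) Y = 2W³ - W:
  W = 3.14 -> Y = 58.758 ✓
  W = 3.873 -> Y = 112.333 ✓
  W = 3.993 -> Y = 123.347 ✓
All samples match this transformation.

(e) 2W³ - W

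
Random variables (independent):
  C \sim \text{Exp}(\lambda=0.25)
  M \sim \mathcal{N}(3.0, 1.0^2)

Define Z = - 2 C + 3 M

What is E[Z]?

E[Z] = -2*E[C] + 3*E[M]
E[C] = 4
E[M] = 3
E[Z] = -2*4 + 3*3 = 1

1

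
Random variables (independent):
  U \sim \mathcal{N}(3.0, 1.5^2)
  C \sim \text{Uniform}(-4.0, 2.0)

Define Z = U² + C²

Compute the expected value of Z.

E[Z] = E[U²] + E[C²]
E[U²] = Var(U) + E[U]² = 2.25 + 9 = 11.25
E[C²] = Var(C) + E[C]² = 3 + 1 = 4
E[Z] = 11.25 + 4 = 15.25

15.25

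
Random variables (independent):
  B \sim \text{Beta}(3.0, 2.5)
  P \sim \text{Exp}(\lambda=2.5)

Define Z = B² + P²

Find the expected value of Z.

E[Z] = E[B²] + E[P²]
E[B²] = Var(B) + E[B]² = 0.038143675 + 0.29752066 = 0.33566434
E[P²] = Var(P) + E[P]² = 0.16 + 0.16 = 0.32
E[Z] = 0.33566434 + 0.32 = 0.65566434

0.65566434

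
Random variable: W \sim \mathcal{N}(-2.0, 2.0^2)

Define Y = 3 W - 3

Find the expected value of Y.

For Y = 3W - 3:
E[Y] = 3 * E[W] - 3
E[W] = -2.0 = -2
E[Y] = 3 * (-2) - 3 = -9

-9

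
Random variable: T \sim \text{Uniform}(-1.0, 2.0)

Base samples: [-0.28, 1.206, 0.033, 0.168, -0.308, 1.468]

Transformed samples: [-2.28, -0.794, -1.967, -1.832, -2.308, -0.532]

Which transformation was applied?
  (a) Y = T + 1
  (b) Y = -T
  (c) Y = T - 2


Checking option (c) Y = T - 2:
  T = -0.28 -> Y = -2.28 ✓
  T = 1.206 -> Y = -0.794 ✓
  T = 0.033 -> Y = -1.967 ✓
All samples match this transformation.

(c) T - 2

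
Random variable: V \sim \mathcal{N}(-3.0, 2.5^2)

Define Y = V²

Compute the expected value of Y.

Using E[X²] = Var(X) + (E[X])²:
E[V] = -3
Var(V) = 2.5^2 = 6.25
E[V²] = 6.25 + (-3)² = 6.25 + 9 = 15.25

15.25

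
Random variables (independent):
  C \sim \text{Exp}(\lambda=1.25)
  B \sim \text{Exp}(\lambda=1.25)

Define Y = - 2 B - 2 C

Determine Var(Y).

For independent RVs: Var(aX + bY) = a²Var(X) + b²Var(Y)
Var(C) = 0.64
Var(B) = 0.64
Var(Y) = (-2)²*0.64 + (-2)²*0.64
= 4*0.64 + 4*0.64 = 5.12

5.12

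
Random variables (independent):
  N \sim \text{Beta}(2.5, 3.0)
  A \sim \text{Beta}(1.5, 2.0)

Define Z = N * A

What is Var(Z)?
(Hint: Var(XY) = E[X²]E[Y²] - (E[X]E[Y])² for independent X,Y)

Var(XY) = E[X²]E[Y²] - (E[X]E[Y])²
E[N] = 0.45454545, Var(N) = 0.038143675
E[A] = 0.42857143, Var(A) = 0.054421769
E[N²] = 0.038143675 + 0.45454545² = 0.24475524
E[A²] = 0.054421769 + 0.42857143² = 0.23809524
Var(Z) = 0.24475524*0.23809524 - (0.45454545*0.42857143)²
= 0.058275058 - 0.037949064 = 0.020325994

0.020325994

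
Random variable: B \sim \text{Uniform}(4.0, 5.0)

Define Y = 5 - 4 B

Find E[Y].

For Y = -4B + 5:
E[Y] = -4 * E[B] + 5
E[B] = (4 + 5)/2 = 4.5
E[Y] = -4 * 4.5 + 5 = -13

-13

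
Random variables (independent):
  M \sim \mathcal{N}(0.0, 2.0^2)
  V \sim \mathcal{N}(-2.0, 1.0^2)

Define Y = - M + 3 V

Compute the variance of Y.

For independent RVs: Var(aX + bY) = a²Var(X) + b²Var(Y)
Var(M) = 4
Var(V) = 1
Var(Y) = (-1)²*4 + 3²*1
= 1*4 + 9*1 = 13

13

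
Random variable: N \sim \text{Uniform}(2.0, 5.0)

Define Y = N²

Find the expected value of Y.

E[N²] = Var(N) + (E[N])² = 0.75 + 12.25 = 13

13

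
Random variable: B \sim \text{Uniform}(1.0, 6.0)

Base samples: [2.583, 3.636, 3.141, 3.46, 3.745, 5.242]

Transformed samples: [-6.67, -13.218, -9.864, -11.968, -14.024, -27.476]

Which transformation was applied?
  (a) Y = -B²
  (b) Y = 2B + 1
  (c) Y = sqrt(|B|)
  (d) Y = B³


Checking option (a) Y = -B²:
  B = 2.583 -> Y = -6.67 ✓
  B = 3.636 -> Y = -13.218 ✓
  B = 3.141 -> Y = -9.864 ✓
All samples match this transformation.

(a) -B²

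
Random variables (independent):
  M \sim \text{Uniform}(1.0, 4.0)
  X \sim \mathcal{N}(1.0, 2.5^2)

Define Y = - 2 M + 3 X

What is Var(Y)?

For independent RVs: Var(aX + bY) = a²Var(X) + b²Var(Y)
Var(M) = 0.75
Var(X) = 6.25
Var(Y) = (-2)²*0.75 + 3²*6.25
= 4*0.75 + 9*6.25 = 59.25

59.25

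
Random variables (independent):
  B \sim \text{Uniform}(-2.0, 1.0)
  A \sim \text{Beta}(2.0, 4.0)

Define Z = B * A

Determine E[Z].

For independent RVs: E[XY] = E[X]*E[Y]
E[B] = -0.5
E[A] = 0.33333333
E[Z] = -0.5 * 0.33333333 = -0.16666667

-0.16666667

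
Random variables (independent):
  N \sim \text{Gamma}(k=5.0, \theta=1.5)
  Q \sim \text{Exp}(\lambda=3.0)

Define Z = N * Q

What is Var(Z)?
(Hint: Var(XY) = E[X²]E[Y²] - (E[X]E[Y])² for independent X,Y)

Var(XY) = E[X²]E[Y²] - (E[X]E[Y])²
E[N] = 7.5, Var(N) = 11.25
E[Q] = 0.33333333, Var(Q) = 0.11111111
E[N²] = 11.25 + 7.5² = 67.5
E[Q²] = 0.11111111 + 0.33333333² = 0.22222222
Var(Z) = 67.5*0.22222222 - (7.5*0.33333333)²
= 15 - 6.25 = 8.75

8.75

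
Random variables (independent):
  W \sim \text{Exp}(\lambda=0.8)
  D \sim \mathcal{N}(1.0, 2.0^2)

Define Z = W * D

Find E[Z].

For independent RVs: E[XY] = E[X]*E[Y]
E[W] = 1.25
E[D] = 1
E[Z] = 1.25 * 1 = 1.25

1.25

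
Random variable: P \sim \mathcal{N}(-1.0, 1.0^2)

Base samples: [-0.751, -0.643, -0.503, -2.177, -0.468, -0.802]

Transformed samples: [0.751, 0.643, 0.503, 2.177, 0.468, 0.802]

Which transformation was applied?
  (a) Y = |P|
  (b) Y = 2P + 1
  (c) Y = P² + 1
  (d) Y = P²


Checking option (a) Y = |P|:
  P = -0.751 -> Y = 0.751 ✓
  P = -0.643 -> Y = 0.643 ✓
  P = -0.503 -> Y = 0.503 ✓
All samples match this transformation.

(a) |P|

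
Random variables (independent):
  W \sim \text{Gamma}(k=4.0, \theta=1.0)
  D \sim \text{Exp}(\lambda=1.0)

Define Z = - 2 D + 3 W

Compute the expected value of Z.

E[Z] = 3*E[W] - 2*E[D]
E[W] = 4
E[D] = 1
E[Z] = 3*4 - 2*1 = 10

10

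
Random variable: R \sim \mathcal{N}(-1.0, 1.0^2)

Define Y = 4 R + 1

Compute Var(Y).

For Y = aR + b: Var(Y) = a² * Var(R)
Var(R) = 1.0^2 = 1
Var(Y) = 4² * 1 = 16 * 1 = 16

16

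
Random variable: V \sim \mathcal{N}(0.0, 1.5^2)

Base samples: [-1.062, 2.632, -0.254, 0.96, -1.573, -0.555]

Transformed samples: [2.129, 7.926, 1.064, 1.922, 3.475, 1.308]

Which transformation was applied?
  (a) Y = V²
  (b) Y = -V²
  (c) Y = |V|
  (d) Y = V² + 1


Checking option (d) Y = V² + 1:
  V = -1.062 -> Y = 2.129 ✓
  V = 2.632 -> Y = 7.926 ✓
  V = -0.254 -> Y = 1.064 ✓
All samples match this transformation.

(d) V² + 1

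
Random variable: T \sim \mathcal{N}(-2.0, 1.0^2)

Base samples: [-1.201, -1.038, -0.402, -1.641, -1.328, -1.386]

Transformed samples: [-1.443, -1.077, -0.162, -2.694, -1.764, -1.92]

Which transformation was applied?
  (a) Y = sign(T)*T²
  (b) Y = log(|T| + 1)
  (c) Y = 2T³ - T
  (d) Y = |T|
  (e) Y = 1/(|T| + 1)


Checking option (a) Y = sign(T)*T²:
  T = -1.201 -> Y = -1.443 ✓
  T = -1.038 -> Y = -1.077 ✓
  T = -0.402 -> Y = -0.162 ✓
All samples match this transformation.

(a) sign(T)*T²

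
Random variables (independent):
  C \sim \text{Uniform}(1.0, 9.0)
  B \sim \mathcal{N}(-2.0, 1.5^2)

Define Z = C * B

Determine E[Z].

For independent RVs: E[XY] = E[X]*E[Y]
E[C] = 5
E[B] = -2
E[Z] = 5 * (-2) = -10

-10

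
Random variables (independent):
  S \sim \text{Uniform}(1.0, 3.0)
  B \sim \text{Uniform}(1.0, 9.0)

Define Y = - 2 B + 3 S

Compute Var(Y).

For independent RVs: Var(aX + bY) = a²Var(X) + b²Var(Y)
Var(S) = 0.33333333
Var(B) = 5.3333333
Var(Y) = 3²*0.33333333 + (-2)²*5.3333333
= 9*0.33333333 + 4*5.3333333 = 24.333333

24.333333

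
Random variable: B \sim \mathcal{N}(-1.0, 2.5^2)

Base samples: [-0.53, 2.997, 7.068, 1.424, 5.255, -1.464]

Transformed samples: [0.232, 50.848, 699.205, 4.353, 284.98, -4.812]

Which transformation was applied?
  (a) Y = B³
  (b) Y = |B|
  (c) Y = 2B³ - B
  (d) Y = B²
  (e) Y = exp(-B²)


Checking option (c) Y = 2B³ - B:
  B = -0.53 -> Y = 0.232 ✓
  B = 2.997 -> Y = 50.848 ✓
  B = 7.068 -> Y = 699.205 ✓
All samples match this transformation.

(c) 2B³ - B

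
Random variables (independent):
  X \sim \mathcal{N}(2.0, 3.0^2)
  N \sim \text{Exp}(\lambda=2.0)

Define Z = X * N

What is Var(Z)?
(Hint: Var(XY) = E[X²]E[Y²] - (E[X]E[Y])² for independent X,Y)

Var(XY) = E[X²]E[Y²] - (E[X]E[Y])²
E[X] = 2, Var(X) = 9
E[N] = 0.5, Var(N) = 0.25
E[X²] = 9 + 2² = 13
E[N²] = 0.25 + 0.5² = 0.5
Var(Z) = 13*0.5 - (2*0.5)²
= 6.5 - 1 = 5.5

5.5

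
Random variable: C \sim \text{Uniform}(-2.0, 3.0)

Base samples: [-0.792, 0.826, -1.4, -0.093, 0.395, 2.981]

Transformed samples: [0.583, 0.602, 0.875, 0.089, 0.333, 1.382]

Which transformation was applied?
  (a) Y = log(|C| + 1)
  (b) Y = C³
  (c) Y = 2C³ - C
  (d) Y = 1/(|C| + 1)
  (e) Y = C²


Checking option (a) Y = log(|C| + 1):
  C = -0.792 -> Y = 0.583 ✓
  C = 0.826 -> Y = 0.602 ✓
  C = -1.4 -> Y = 0.875 ✓
All samples match this transformation.

(a) log(|C| + 1)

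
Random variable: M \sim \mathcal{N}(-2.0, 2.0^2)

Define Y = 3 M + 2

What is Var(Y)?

For Y = aM + b: Var(Y) = a² * Var(M)
Var(M) = 2.0^2 = 4
Var(Y) = 3² * 4 = 9 * 4 = 36

36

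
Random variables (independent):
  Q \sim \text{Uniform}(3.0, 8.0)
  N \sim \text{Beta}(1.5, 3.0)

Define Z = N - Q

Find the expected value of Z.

E[Z] = -1*E[Q] + 1*E[N]
E[Q] = 5.5
E[N] = 0.33333333
E[Z] = -1*5.5 + 1*0.33333333 = -5.1666667

-5.1666667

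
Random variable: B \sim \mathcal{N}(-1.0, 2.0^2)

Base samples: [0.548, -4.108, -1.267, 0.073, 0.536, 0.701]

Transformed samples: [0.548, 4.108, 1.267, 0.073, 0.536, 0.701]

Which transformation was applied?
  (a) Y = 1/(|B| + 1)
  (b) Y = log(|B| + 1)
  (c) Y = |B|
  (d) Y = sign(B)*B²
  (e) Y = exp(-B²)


Checking option (c) Y = |B|:
  B = 0.548 -> Y = 0.548 ✓
  B = -4.108 -> Y = 4.108 ✓
  B = -1.267 -> Y = 1.267 ✓
All samples match this transformation.

(c) |B|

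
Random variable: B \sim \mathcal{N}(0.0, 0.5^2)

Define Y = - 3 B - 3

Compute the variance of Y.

For Y = aB + b: Var(Y) = a² * Var(B)
Var(B) = 0.5^2 = 0.25
Var(Y) = (-3)² * 0.25 = 9 * 0.25 = 2.25

2.25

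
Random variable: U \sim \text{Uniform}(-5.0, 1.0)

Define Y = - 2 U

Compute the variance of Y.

For Y = aU + b: Var(Y) = a² * Var(U)
Var(U) = (1 + 5)^2/12 = 3
Var(Y) = (-2)² * 3 = 4 * 3 = 12

12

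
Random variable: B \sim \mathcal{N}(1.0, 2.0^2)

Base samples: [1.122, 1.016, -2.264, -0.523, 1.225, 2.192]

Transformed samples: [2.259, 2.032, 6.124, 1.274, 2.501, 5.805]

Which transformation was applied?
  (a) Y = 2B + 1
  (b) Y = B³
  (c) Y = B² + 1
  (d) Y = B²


Checking option (c) Y = B² + 1:
  B = 1.122 -> Y = 2.259 ✓
  B = 1.016 -> Y = 2.032 ✓
  B = -2.264 -> Y = 6.124 ✓
All samples match this transformation.

(c) B² + 1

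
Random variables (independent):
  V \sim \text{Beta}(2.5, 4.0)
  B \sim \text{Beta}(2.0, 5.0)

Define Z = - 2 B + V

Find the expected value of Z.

E[Z] = 1*E[V] - 2*E[B]
E[V] = 0.38461538
E[B] = 0.28571429
E[Z] = 1*0.38461538 - 2*0.28571429 = -0.18681319

-0.18681319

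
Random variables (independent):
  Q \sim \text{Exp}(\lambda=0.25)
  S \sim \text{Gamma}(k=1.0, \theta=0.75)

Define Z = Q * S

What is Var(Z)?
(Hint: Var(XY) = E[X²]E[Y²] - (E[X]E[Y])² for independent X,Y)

Var(XY) = E[X²]E[Y²] - (E[X]E[Y])²
E[Q] = 4, Var(Q) = 16
E[S] = 0.75, Var(S) = 0.5625
E[Q²] = 16 + 4² = 32
E[S²] = 0.5625 + 0.75² = 1.125
Var(Z) = 32*1.125 - (4*0.75)²
= 36 - 9 = 27

27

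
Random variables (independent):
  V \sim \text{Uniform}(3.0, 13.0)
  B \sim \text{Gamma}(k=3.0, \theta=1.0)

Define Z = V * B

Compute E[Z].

For independent RVs: E[XY] = E[X]*E[Y]
E[V] = 8
E[B] = 3
E[Z] = 8 * 3 = 24

24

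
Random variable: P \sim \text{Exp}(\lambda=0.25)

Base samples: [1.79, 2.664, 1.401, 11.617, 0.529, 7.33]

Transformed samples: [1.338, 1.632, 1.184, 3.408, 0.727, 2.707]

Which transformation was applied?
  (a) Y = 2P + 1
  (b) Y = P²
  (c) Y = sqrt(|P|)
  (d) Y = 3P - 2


Checking option (c) Y = sqrt(|P|):
  P = 1.79 -> Y = 1.338 ✓
  P = 2.664 -> Y = 1.632 ✓
  P = 1.401 -> Y = 1.184 ✓
All samples match this transformation.

(c) sqrt(|P|)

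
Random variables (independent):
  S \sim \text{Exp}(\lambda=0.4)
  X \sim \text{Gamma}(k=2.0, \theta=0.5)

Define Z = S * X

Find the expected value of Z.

For independent RVs: E[XY] = E[X]*E[Y]
E[S] = 2.5
E[X] = 1
E[Z] = 2.5 * 1 = 2.5

2.5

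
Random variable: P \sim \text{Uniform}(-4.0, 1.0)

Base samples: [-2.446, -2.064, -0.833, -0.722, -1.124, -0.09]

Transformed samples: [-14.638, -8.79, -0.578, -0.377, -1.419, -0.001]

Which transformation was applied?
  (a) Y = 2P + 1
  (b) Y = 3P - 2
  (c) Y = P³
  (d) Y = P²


Checking option (c) Y = P³:
  P = -2.446 -> Y = -14.638 ✓
  P = -2.064 -> Y = -8.79 ✓
  P = -0.833 -> Y = -0.578 ✓
All samples match this transformation.

(c) P³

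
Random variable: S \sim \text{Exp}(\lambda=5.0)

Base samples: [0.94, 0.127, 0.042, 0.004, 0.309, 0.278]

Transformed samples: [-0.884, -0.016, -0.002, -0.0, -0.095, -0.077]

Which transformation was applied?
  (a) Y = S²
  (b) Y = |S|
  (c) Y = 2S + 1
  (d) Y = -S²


Checking option (d) Y = -S²:
  S = 0.94 -> Y = -0.884 ✓
  S = 0.127 -> Y = -0.016 ✓
  S = 0.042 -> Y = -0.002 ✓
All samples match this transformation.

(d) -S²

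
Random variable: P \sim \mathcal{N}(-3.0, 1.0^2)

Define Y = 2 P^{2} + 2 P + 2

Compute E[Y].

E[Y] = 2*E[P²] + 2*E[P] + 2
E[P] = -3
E[P²] = Var(P) + (E[P])² = 1 + 9 = 10
E[Y] = 2*10 + 2*(-3) + 2 = 16

16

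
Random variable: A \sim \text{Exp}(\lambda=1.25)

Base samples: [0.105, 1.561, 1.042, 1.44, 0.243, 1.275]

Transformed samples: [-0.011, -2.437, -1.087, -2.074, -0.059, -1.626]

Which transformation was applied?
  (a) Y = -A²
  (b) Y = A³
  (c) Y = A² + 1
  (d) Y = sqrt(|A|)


Checking option (a) Y = -A²:
  A = 0.105 -> Y = -0.011 ✓
  A = 1.561 -> Y = -2.437 ✓
  A = 1.042 -> Y = -1.087 ✓
All samples match this transformation.

(a) -A²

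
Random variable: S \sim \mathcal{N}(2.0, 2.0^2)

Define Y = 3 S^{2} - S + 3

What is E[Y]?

E[Y] = 3*E[S²] - 1*E[S] + 3
E[S] = 2
E[S²] = Var(S) + (E[S])² = 4 + 4 = 8
E[Y] = 3*8 - 1*2 + 3 = 25

25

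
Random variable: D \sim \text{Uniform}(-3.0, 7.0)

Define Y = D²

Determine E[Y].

E[D²] = Var(D) + (E[D])² = 8.3333333 + 4 = 12.333333

12.333333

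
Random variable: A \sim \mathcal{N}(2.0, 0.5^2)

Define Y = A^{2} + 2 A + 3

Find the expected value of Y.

E[Y] = 1*E[A²] + 2*E[A] + 3
E[A] = 2
E[A²] = Var(A) + (E[A])² = 0.25 + 4 = 4.25
E[Y] = 1*4.25 + 2*2 + 3 = 11.25

11.25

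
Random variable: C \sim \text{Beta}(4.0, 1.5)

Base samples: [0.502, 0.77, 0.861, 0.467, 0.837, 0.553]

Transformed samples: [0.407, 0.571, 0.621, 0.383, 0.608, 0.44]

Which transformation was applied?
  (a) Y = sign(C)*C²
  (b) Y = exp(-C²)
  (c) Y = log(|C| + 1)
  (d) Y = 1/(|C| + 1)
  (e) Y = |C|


Checking option (c) Y = log(|C| + 1):
  C = 0.502 -> Y = 0.407 ✓
  C = 0.77 -> Y = 0.571 ✓
  C = 0.861 -> Y = 0.621 ✓
All samples match this transformation.

(c) log(|C| + 1)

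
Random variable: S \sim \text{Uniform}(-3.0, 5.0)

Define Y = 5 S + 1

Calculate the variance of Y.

For Y = aS + b: Var(Y) = a² * Var(S)
Var(S) = (5 + 3)^2/12 = 5.3333333
Var(Y) = 5² * 5.3333333 = 25 * 5.3333333 = 133.33333

133.33333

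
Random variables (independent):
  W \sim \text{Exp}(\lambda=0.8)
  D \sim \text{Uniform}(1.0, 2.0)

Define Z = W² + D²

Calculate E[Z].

E[Z] = E[W²] + E[D²]
E[W²] = Var(W) + E[W]² = 1.5625 + 1.5625 = 3.125
E[D²] = Var(D) + E[D]² = 0.083333333 + 2.25 = 2.3333333
E[Z] = 3.125 + 2.3333333 = 5.4583333

5.4583333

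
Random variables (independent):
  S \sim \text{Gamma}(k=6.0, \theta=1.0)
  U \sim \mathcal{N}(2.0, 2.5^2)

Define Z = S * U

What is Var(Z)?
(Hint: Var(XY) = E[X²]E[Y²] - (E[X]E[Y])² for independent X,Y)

Var(XY) = E[X²]E[Y²] - (E[X]E[Y])²
E[S] = 6, Var(S) = 6
E[U] = 2, Var(U) = 6.25
E[S²] = 6 + 6² = 42
E[U²] = 6.25 + 2² = 10.25
Var(Z) = 42*10.25 - (6*2)²
= 430.5 - 144 = 286.5

286.5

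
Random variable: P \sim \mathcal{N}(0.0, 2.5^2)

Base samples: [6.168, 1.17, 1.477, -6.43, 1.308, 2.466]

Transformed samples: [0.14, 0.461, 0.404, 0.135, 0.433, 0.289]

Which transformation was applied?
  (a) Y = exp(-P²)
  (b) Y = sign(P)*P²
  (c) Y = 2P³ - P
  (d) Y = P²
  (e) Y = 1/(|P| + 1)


Checking option (e) Y = 1/(|P| + 1):
  P = 6.168 -> Y = 0.14 ✓
  P = 1.17 -> Y = 0.461 ✓
  P = 1.477 -> Y = 0.404 ✓
All samples match this transformation.

(e) 1/(|P| + 1)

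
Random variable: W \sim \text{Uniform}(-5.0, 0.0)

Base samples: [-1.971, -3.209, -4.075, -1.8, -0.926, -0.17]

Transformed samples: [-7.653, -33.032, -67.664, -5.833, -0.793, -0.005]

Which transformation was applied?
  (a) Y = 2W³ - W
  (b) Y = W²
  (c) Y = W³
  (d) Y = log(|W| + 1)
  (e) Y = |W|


Checking option (c) Y = W³:
  W = -1.971 -> Y = -7.653 ✓
  W = -3.209 -> Y = -33.032 ✓
  W = -4.075 -> Y = -67.664 ✓
All samples match this transformation.

(c) W³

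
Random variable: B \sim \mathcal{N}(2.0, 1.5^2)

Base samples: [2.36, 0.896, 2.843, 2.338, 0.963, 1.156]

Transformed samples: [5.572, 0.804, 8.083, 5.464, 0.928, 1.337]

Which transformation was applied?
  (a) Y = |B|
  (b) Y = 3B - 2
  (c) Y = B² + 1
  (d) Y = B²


Checking option (d) Y = B²:
  B = 2.36 -> Y = 5.572 ✓
  B = 0.896 -> Y = 0.804 ✓
  B = 2.843 -> Y = 8.083 ✓
All samples match this transformation.

(d) B²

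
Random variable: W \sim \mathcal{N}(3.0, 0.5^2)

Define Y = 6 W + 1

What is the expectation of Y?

For Y = 6W + 1:
E[Y] = 6 * E[W] + 1
E[W] = 3.0 = 3
E[Y] = 6 * 3 + 1 = 19

19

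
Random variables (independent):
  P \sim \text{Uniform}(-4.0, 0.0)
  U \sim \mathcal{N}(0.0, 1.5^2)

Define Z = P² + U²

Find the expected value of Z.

E[Z] = E[P²] + E[U²]
E[P²] = Var(P) + E[P]² = 1.3333333 + 4 = 5.3333333
E[U²] = Var(U) + E[U]² = 2.25 + 0 = 2.25
E[Z] = 5.3333333 + 2.25 = 7.5833333

7.5833333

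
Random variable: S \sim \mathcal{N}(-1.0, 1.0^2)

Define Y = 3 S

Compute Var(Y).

For Y = aS + b: Var(Y) = a² * Var(S)
Var(S) = 1.0^2 = 1
Var(Y) = 3² * 1 = 9 * 1 = 9

9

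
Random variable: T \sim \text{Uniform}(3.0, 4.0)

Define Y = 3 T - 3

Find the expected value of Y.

For Y = 3T - 3:
E[Y] = 3 * E[T] - 3
E[T] = (3 + 4)/2 = 3.5
E[Y] = 3 * 3.5 - 3 = 7.5

7.5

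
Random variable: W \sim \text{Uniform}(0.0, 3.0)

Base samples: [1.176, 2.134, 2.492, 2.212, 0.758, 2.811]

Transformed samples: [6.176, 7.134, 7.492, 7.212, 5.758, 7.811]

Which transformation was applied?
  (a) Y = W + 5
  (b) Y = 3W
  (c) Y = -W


Checking option (a) Y = W + 5:
  W = 1.176 -> Y = 6.176 ✓
  W = 2.134 -> Y = 7.134 ✓
  W = 2.492 -> Y = 7.492 ✓
All samples match this transformation.

(a) W + 5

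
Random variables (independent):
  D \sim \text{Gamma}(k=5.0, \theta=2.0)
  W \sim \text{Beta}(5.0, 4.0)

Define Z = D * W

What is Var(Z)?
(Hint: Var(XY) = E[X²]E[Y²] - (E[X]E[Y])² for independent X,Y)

Var(XY) = E[X²]E[Y²] - (E[X]E[Y])²
E[D] = 10, Var(D) = 20
E[W] = 0.55555556, Var(W) = 0.024691358
E[D²] = 20 + 10² = 120
E[W²] = 0.024691358 + 0.55555556² = 0.33333333
Var(Z) = 120*0.33333333 - (10*0.55555556)²
= 40 - 30.864198 = 9.1358025

9.1358025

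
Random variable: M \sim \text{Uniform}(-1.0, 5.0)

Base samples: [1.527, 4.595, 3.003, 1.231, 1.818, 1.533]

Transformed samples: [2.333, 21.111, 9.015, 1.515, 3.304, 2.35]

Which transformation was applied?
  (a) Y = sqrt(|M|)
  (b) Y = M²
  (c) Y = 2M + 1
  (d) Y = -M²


Checking option (b) Y = M²:
  M = 1.527 -> Y = 2.333 ✓
  M = 4.595 -> Y = 21.111 ✓
  M = 3.003 -> Y = 9.015 ✓
All samples match this transformation.

(b) M²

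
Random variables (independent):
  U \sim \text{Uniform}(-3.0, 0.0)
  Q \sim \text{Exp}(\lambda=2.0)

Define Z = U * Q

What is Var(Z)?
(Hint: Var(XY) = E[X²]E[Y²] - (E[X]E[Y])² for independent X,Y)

Var(XY) = E[X²]E[Y²] - (E[X]E[Y])²
E[U] = -1.5, Var(U) = 0.75
E[Q] = 0.5, Var(Q) = 0.25
E[U²] = 0.75 + (-1.5)² = 3
E[Q²] = 0.25 + 0.5² = 0.5
Var(Z) = 3*0.5 - (-1.5*0.5)²
= 1.5 - 0.5625 = 0.9375

0.9375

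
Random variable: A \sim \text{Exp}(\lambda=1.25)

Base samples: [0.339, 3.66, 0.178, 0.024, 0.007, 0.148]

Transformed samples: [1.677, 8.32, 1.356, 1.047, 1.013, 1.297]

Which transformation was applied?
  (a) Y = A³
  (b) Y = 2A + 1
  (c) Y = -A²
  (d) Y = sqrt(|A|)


Checking option (b) Y = 2A + 1:
  A = 0.339 -> Y = 1.677 ✓
  A = 3.66 -> Y = 8.32 ✓
  A = 0.178 -> Y = 1.356 ✓
All samples match this transformation.

(b) 2A + 1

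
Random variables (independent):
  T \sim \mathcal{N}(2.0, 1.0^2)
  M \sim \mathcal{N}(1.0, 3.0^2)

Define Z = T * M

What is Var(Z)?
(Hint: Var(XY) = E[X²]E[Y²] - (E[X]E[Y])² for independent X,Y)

Var(XY) = E[X²]E[Y²] - (E[X]E[Y])²
E[T] = 2, Var(T) = 1
E[M] = 1, Var(M) = 9
E[T²] = 1 + 2² = 5
E[M²] = 9 + 1² = 10
Var(Z) = 5*10 - (2*1)²
= 50 - 4 = 46

46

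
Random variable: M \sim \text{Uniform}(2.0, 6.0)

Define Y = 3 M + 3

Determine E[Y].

For Y = 3M + 3:
E[Y] = 3 * E[M] + 3
E[M] = (2 + 6)/2 = 4
E[Y] = 3 * 4 + 3 = 15

15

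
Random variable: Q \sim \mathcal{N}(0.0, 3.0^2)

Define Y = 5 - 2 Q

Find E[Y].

For Y = -2Q + 5:
E[Y] = -2 * E[Q] + 5
E[Q] = 0.0 = 0
E[Y] = -2 * 0 + 5 = 5

5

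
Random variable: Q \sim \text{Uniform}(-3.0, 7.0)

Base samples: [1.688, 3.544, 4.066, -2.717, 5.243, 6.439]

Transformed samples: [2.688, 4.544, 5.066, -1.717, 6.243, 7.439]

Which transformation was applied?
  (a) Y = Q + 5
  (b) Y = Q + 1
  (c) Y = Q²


Checking option (b) Y = Q + 1:
  Q = 1.688 -> Y = 2.688 ✓
  Q = 3.544 -> Y = 4.544 ✓
  Q = 4.066 -> Y = 5.066 ✓
All samples match this transformation.

(b) Q + 1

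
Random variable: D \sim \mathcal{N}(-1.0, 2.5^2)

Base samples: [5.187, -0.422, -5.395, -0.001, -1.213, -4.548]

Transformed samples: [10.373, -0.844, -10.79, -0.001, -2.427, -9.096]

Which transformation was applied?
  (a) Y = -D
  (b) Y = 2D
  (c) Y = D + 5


Checking option (b) Y = 2D:
  D = 5.187 -> Y = 10.373 ✓
  D = -0.422 -> Y = -0.844 ✓
  D = -5.395 -> Y = -10.79 ✓
All samples match this transformation.

(b) 2D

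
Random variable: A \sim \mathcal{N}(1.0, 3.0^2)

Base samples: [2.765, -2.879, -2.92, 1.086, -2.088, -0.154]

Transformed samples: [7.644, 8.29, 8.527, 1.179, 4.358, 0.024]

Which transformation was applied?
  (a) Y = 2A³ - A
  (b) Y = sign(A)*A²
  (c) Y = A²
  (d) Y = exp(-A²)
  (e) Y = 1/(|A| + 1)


Checking option (c) Y = A²:
  A = 2.765 -> Y = 7.644 ✓
  A = -2.879 -> Y = 8.29 ✓
  A = -2.92 -> Y = 8.527 ✓
All samples match this transformation.

(c) A²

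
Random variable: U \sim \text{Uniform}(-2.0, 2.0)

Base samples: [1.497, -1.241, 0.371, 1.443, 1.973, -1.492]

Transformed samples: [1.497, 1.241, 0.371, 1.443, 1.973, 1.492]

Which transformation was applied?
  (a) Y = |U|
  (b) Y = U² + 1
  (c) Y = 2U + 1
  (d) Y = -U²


Checking option (a) Y = |U|:
  U = 1.497 -> Y = 1.497 ✓
  U = -1.241 -> Y = 1.241 ✓
  U = 0.371 -> Y = 0.371 ✓
All samples match this transformation.

(a) |U|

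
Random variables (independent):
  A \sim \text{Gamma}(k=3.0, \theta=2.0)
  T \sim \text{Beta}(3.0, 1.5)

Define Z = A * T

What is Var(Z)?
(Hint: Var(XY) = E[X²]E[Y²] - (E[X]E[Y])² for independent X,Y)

Var(XY) = E[X²]E[Y²] - (E[X]E[Y])²
E[A] = 6, Var(A) = 12
E[T] = 0.66666667, Var(T) = 0.04040404
E[A²] = 12 + 6² = 48
E[T²] = 0.04040404 + 0.66666667² = 0.48484848
Var(Z) = 48*0.48484848 - (6*0.66666667)²
= 23.272727 - 16 = 7.2727273

7.2727273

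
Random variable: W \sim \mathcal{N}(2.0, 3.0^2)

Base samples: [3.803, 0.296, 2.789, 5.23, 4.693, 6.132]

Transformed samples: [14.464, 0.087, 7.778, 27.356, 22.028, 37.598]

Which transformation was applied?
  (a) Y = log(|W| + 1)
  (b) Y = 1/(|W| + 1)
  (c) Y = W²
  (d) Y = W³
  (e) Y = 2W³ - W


Checking option (c) Y = W²:
  W = 3.803 -> Y = 14.464 ✓
  W = 0.296 -> Y = 0.087 ✓
  W = 2.789 -> Y = 7.778 ✓
All samples match this transformation.

(c) W²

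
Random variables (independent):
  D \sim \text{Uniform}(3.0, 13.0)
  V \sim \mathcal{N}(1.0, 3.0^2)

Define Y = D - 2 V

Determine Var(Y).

For independent RVs: Var(aX + bY) = a²Var(X) + b²Var(Y)
Var(D) = 8.3333333
Var(V) = 9
Var(Y) = 1²*8.3333333 + (-2)²*9
= 1*8.3333333 + 4*9 = 44.333333

44.333333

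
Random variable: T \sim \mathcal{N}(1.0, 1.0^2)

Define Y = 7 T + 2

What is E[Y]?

For Y = 7T + 2:
E[Y] = 7 * E[T] + 2
E[T] = 1.0 = 1
E[Y] = 7 * 1 + 2 = 9

9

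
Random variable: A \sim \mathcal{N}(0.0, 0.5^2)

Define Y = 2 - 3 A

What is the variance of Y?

For Y = aA + b: Var(Y) = a² * Var(A)
Var(A) = 0.5^2 = 0.25
Var(Y) = (-3)² * 0.25 = 9 * 0.25 = 2.25

2.25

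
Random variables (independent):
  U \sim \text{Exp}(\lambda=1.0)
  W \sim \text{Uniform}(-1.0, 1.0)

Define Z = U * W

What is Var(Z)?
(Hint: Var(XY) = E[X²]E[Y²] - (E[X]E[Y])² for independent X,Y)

Var(XY) = E[X²]E[Y²] - (E[X]E[Y])²
E[U] = 1, Var(U) = 1
E[W] = 0, Var(W) = 0.33333333
E[U²] = 1 + 1² = 2
E[W²] = 0.33333333 + 0² = 0.33333333
Var(Z) = 2*0.33333333 - (1*0)²
= 0.66666667 - 0 = 0.66666667

0.66666667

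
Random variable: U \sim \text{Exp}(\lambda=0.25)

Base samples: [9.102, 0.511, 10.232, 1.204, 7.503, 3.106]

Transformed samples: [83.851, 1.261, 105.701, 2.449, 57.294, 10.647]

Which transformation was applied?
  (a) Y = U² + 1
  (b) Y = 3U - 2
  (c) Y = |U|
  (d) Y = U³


Checking option (a) Y = U² + 1:
  U = 9.102 -> Y = 83.851 ✓
  U = 0.511 -> Y = 1.261 ✓
  U = 10.232 -> Y = 105.701 ✓
All samples match this transformation.

(a) U² + 1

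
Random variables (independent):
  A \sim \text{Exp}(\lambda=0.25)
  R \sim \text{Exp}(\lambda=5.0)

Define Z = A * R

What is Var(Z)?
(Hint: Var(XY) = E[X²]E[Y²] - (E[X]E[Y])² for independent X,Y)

Var(XY) = E[X²]E[Y²] - (E[X]E[Y])²
E[A] = 4, Var(A) = 16
E[R] = 0.2, Var(R) = 0.04
E[A²] = 16 + 4² = 32
E[R²] = 0.04 + 0.2² = 0.08
Var(Z) = 32*0.08 - (4*0.2)²
= 2.56 - 0.64 = 1.92

1.92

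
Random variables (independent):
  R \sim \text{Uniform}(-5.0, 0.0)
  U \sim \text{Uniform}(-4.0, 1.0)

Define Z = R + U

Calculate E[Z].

E[Z] = 1*E[R] + 1*E[U]
E[R] = -2.5
E[U] = -1.5
E[Z] = 1*(-2.5) + 1*(-1.5) = -4

-4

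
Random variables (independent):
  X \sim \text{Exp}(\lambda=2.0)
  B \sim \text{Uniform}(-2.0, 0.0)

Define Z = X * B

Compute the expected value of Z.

For independent RVs: E[XY] = E[X]*E[Y]
E[X] = 0.5
E[B] = -1
E[Z] = 0.5 * (-1) = -0.5

-0.5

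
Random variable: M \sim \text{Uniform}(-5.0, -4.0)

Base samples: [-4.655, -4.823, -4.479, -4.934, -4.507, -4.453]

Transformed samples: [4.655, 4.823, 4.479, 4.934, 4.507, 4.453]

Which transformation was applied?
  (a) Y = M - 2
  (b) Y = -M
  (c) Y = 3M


Checking option (b) Y = -M:
  M = -4.655 -> Y = 4.655 ✓
  M = -4.823 -> Y = 4.823 ✓
  M = -4.479 -> Y = 4.479 ✓
All samples match this transformation.

(b) -M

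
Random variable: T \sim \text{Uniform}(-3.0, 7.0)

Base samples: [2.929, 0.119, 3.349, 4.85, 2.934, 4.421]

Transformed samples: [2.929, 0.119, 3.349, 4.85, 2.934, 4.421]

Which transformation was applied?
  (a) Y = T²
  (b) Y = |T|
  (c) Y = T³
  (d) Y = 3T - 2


Checking option (b) Y = |T|:
  T = 2.929 -> Y = 2.929 ✓
  T = 0.119 -> Y = 0.119 ✓
  T = 3.349 -> Y = 3.349 ✓
All samples match this transformation.

(b) |T|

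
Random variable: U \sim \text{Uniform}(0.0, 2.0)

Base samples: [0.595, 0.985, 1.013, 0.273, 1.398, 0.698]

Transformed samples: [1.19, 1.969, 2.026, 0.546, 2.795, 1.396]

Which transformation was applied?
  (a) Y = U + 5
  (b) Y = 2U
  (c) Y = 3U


Checking option (b) Y = 2U:
  U = 0.595 -> Y = 1.19 ✓
  U = 0.985 -> Y = 1.969 ✓
  U = 1.013 -> Y = 2.026 ✓
All samples match this transformation.

(b) 2U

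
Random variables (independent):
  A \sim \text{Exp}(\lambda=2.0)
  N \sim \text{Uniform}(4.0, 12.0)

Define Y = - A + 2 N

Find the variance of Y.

For independent RVs: Var(aX + bY) = a²Var(X) + b²Var(Y)
Var(A) = 0.25
Var(N) = 5.3333333
Var(Y) = (-1)²*0.25 + 2²*5.3333333
= 1*0.25 + 4*5.3333333 = 21.583333

21.583333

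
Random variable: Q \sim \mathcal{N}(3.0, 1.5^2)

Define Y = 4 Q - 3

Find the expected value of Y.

For Y = 4Q - 3:
E[Y] = 4 * E[Q] - 3
E[Q] = 3.0 = 3
E[Y] = 4 * 3 - 3 = 9

9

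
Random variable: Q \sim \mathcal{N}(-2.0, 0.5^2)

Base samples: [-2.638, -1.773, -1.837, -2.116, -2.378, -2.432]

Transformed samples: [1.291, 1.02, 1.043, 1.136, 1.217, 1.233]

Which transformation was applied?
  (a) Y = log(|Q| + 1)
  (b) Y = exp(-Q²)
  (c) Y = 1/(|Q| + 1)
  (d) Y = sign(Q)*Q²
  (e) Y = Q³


Checking option (a) Y = log(|Q| + 1):
  Q = -2.638 -> Y = 1.291 ✓
  Q = -1.773 -> Y = 1.02 ✓
  Q = -1.837 -> Y = 1.043 ✓
All samples match this transformation.

(a) log(|Q| + 1)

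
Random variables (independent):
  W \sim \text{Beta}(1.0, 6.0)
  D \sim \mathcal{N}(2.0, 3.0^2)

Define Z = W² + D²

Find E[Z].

E[Z] = E[W²] + E[D²]
E[W²] = Var(W) + E[W]² = 0.015306122 + 0.020408163 = 0.035714286
E[D²] = Var(D) + E[D]² = 9 + 4 = 13
E[Z] = 0.035714286 + 13 = 13.035714

13.035714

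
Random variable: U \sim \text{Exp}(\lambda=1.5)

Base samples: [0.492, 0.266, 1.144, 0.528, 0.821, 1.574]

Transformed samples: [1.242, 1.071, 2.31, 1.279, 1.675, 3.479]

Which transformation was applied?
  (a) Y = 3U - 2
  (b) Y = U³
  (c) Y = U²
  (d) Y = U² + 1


Checking option (d) Y = U² + 1:
  U = 0.492 -> Y = 1.242 ✓
  U = 0.266 -> Y = 1.071 ✓
  U = 1.144 -> Y = 2.31 ✓
All samples match this transformation.

(d) U² + 1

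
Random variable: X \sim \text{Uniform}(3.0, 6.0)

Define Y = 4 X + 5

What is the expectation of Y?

For Y = 4X + 5:
E[Y] = 4 * E[X] + 5
E[X] = (3 + 6)/2 = 4.5
E[Y] = 4 * 4.5 + 5 = 23

23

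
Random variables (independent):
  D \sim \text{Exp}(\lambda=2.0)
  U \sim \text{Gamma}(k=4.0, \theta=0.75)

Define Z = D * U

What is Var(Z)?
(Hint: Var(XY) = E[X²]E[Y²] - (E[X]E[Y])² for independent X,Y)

Var(XY) = E[X²]E[Y²] - (E[X]E[Y])²
E[D] = 0.5, Var(D) = 0.25
E[U] = 3, Var(U) = 2.25
E[D²] = 0.25 + 0.5² = 0.5
E[U²] = 2.25 + 3² = 11.25
Var(Z) = 0.5*11.25 - (0.5*3)²
= 5.625 - 2.25 = 3.375

3.375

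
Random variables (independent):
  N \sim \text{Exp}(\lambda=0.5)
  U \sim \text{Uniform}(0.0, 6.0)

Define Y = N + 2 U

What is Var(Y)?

For independent RVs: Var(aX + bY) = a²Var(X) + b²Var(Y)
Var(N) = 4
Var(U) = 3
Var(Y) = 1²*4 + 2²*3
= 1*4 + 4*3 = 16

16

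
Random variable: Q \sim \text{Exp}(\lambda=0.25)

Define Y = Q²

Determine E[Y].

Using E[X²] = Var(X) + (E[X])²:
E[Q] = 4
Var(Q) = 1/0.25^2 = 16
E[Q²] = 16 + 4² = 16 + 16 = 32

32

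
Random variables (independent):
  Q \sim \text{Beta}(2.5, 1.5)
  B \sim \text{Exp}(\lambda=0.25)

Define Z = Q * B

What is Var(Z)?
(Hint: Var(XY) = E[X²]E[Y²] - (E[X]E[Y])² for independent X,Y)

Var(XY) = E[X²]E[Y²] - (E[X]E[Y])²
E[Q] = 0.625, Var(Q) = 0.046875
E[B] = 4, Var(B) = 16
E[Q²] = 0.046875 + 0.625² = 0.4375
E[B²] = 16 + 4² = 32
Var(Z) = 0.4375*32 - (0.625*4)²
= 14 - 6.25 = 7.75

7.75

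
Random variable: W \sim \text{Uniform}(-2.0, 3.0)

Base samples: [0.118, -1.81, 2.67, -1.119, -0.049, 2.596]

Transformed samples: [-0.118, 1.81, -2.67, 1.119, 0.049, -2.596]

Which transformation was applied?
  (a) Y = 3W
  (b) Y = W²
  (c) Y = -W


Checking option (c) Y = -W:
  W = 0.118 -> Y = -0.118 ✓
  W = -1.81 -> Y = 1.81 ✓
  W = 2.67 -> Y = -2.67 ✓
All samples match this transformation.

(c) -W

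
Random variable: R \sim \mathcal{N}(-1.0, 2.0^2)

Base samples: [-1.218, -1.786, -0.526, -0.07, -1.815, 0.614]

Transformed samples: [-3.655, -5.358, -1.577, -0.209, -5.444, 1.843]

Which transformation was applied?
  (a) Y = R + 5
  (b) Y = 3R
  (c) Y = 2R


Checking option (b) Y = 3R:
  R = -1.218 -> Y = -3.655 ✓
  R = -1.786 -> Y = -5.358 ✓
  R = -0.526 -> Y = -1.577 ✓
All samples match this transformation.

(b) 3R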